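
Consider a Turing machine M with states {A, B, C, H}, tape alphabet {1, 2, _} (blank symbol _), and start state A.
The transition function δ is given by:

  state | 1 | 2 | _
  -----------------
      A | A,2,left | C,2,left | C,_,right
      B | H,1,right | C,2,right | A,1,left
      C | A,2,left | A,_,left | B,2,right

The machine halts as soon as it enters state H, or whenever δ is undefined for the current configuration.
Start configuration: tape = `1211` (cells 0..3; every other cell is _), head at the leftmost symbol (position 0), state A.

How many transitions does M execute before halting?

A | _[1]211_   read 1 → write 2, move left, go to A
A | [_]2211_   read _ → write _, move right, go to C
C | _[2]211_   read 2 → write _, move left, go to A
A | [_]_211_   read _ → write _, move right, go to C
C | _[_]211_   read _ → write 2, move right, go to B
B | _2[2]11_   read 2 → write 2, move right, go to C
C | _22[1]1_   read 1 → write 2, move left, go to A
A | _2[2]21_   read 2 → write 2, move left, go to C
C | _[2]221_   read 2 → write _, move left, go to A
A | [_]_221_   read _ → write _, move right, go to C
C | _[_]221_   read _ → write 2, move right, go to B
B | _2[2]21_   read 2 → write 2, move right, go to C
C | _22[2]1_   read 2 → write _, move left, go to A
A | _2[2]_1_   read 2 → write 2, move left, go to C
C | _[2]2_1_   read 2 → write _, move left, go to A
A | [_]_2_1_   read _ → write _, move right, go to C
C | _[_]2_1_   read _ → write 2, move right, go to B
B | _2[2]_1_   read 2 → write 2, move right, go to C
C | _22[_]1_   read _ → write 2, move right, go to B
B | _222[1]_   read 1 → write 1, move right, go to H
H | _2221[_]
M halts after 20 transitions.

20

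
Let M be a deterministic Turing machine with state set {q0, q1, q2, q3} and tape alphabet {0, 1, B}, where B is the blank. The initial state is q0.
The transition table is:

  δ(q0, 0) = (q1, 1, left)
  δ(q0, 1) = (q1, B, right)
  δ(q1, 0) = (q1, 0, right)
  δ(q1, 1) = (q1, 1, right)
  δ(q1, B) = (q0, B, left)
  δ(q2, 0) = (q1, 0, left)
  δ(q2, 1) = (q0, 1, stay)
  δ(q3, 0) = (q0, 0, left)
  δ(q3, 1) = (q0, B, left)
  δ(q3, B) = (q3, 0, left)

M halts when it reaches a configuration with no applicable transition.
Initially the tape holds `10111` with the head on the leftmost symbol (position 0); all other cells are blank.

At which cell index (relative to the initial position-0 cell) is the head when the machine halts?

4

q0 | [1]0111B   read 1 → write B, move right, go to q1
q1 | B[0]111B   read 0 → write 0, move right, go to q1
q1 | B0[1]11B   read 1 → write 1, move right, go to q1
q1 | B01[1]1B   read 1 → write 1, move right, go to q1
q1 | B011[1]B   read 1 → write 1, move right, go to q1
q1 | B0111[B]   read B → write B, move left, go to q0
q0 | B011[1]B   read 1 → write B, move right, go to q1
q1 | B011B[B]   read B → write B, move left, go to q0
q0 | B011[B]B
At halt the head is at cell 4.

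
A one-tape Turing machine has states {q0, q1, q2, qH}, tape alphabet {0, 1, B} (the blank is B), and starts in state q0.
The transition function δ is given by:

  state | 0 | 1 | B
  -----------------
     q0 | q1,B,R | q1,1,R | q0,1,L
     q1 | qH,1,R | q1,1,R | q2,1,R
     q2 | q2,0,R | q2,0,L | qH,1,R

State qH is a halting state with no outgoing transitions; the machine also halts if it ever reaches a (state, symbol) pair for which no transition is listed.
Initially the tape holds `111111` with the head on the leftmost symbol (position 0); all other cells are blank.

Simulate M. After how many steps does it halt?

8

q0 | [1]11111BBB   read 1 → write 1, move R, go to q1
q1 | 1[1]1111BBB   read 1 → write 1, move R, go to q1
q1 | 11[1]111BBB   read 1 → write 1, move R, go to q1
q1 | 111[1]11BBB   read 1 → write 1, move R, go to q1
q1 | 1111[1]1BBB   read 1 → write 1, move R, go to q1
q1 | 11111[1]BBB   read 1 → write 1, move R, go to q1
q1 | 111111[B]BB   read B → write 1, move R, go to q2
q2 | 1111111[B]B   read B → write 1, move R, go to qH
qH | 11111111[B]
M halts after 8 transitions.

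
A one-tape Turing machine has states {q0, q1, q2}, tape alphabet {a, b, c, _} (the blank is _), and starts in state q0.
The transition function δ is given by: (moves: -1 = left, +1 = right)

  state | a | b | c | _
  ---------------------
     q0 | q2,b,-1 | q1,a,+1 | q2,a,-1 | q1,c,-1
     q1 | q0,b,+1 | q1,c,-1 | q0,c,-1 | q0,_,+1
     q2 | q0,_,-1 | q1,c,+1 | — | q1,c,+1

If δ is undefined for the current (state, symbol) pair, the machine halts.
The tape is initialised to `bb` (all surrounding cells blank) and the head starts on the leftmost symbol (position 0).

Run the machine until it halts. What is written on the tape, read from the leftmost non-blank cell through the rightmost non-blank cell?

state=q0 head=0 tape=__[b]b__   (q0,b)→(q1,a,+1)
state=q1 head=1 tape=__a[b]__   (q1,b)→(q1,c,-1)
state=q1 head=0 tape=__[a]c__   (q1,a)→(q0,b,+1)
state=q0 head=1 tape=__b[c]__   (q0,c)→(q2,a,-1)
state=q2 head=0 tape=__[b]a__   (q2,b)→(q1,c,+1)
state=q1 head=1 tape=__c[a]__   (q1,a)→(q0,b,+1)
state=q0 head=2 tape=__cb[_]_   (q0,_)→(q1,c,-1)
state=q1 head=1 tape=__c[b]c_   (q1,b)→(q1,c,-1)
state=q1 head=0 tape=__[c]cc_   (q1,c)→(q0,c,-1)
state=q0 head=-1 tape=_[_]ccc_   (q0,_)→(q1,c,-1)
state=q1 head=-2 tape=[_]cccc_   (q1,_)→(q0,_,+1)
state=q0 head=-1 tape=_[c]ccc_   (q0,c)→(q2,a,-1)
state=q2 head=-2 tape=[_]accc_   (q2,_)→(q1,c,+1)
state=q1 head=-1 tape=c[a]ccc_   (q1,a)→(q0,b,+1)
state=q0 head=0 tape=cb[c]cc_   (q0,c)→(q2,a,-1)
state=q2 head=-1 tape=c[b]acc_   (q2,b)→(q1,c,+1)
state=q1 head=0 tape=cc[a]cc_   (q1,a)→(q0,b,+1)
state=q0 head=1 tape=ccb[c]c_   (q0,c)→(q2,a,-1)
state=q2 head=0 tape=cc[b]ac_   (q2,b)→(q1,c,+1)
state=q1 head=1 tape=ccc[a]c_   (q1,a)→(q0,b,+1)
state=q0 head=2 tape=cccb[c]_   (q0,c)→(q2,a,-1)
state=q2 head=1 tape=ccc[b]a_   (q2,b)→(q1,c,+1)
state=q1 head=2 tape=cccc[a]_   (q1,a)→(q0,b,+1)
state=q0 head=3 tape=ccccb[_]   (q0,_)→(q1,c,-1)
state=q1 head=2 tape=cccc[b]c   (q1,b)→(q1,c,-1)
state=q1 head=1 tape=ccc[c]cc   (q1,c)→(q0,c,-1)
state=q0 head=0 tape=cc[c]ccc   (q0,c)→(q2,a,-1)
state=q2 head=-1 tape=c[c]accc
The non-blank tape span at halt is ccaccc.

ccaccc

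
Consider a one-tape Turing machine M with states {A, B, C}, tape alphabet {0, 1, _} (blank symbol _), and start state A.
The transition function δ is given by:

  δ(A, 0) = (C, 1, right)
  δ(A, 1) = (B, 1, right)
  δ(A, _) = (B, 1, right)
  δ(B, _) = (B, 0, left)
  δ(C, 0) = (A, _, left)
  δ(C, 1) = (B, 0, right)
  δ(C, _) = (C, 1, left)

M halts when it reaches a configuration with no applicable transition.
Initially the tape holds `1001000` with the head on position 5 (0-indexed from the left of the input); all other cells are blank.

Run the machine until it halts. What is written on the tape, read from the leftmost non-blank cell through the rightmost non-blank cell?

1001010

A | 10010[0]0   read 0 → write 1, move right, go to C
C | 100101[0]   read 0 → write _, move left, go to A
A | 10010[1]_   read 1 → write 1, move right, go to B
B | 100101[_]   read _ → write 0, move left, go to B
B | 10010[1]0
The non-blank tape span at halt is 1001010.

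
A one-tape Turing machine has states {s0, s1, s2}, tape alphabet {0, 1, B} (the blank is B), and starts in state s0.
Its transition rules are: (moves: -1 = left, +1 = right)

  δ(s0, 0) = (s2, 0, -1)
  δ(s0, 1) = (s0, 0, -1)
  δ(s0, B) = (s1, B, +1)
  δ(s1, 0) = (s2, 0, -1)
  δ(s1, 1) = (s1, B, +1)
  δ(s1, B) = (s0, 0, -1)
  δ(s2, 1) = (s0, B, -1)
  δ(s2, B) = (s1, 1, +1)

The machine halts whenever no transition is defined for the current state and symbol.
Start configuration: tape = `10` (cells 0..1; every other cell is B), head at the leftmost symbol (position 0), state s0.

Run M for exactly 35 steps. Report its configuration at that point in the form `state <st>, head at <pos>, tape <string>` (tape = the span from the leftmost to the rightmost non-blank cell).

state s1, head at -5, tape 000000

state=s0 head=0 tape=BBBBBB[1]0   (s0,1)→(s0,0,-1)
state=s0 head=-1 tape=BBBBB[B]00   (s0,B)→(s1,B,+1)
state=s1 head=0 tape=BBBBBB[0]0   (s1,0)→(s2,0,-1)
state=s2 head=-1 tape=BBBBB[B]00   (s2,B)→(s1,1,+1)
state=s1 head=0 tape=BBBBB1[0]0   (s1,0)→(s2,0,-1)
state=s2 head=-1 tape=BBBBB[1]00   (s2,1)→(s0,B,-1)
state=s0 head=-2 tape=BBBB[B]B00   (s0,B)→(s1,B,+1)
state=s1 head=-1 tape=BBBBB[B]00   (s1,B)→(s0,0,-1)
state=s0 head=-2 tape=BBBB[B]000   (s0,B)→(s1,B,+1)
state=s1 head=-1 tape=BBBBB[0]00   (s1,0)→(s2,0,-1)
state=s2 head=-2 tape=BBBB[B]000   (s2,B)→(s1,1,+1)
state=s1 head=-1 tape=BBBB1[0]00   (s1,0)→(s2,0,-1)
state=s2 head=-2 tape=BBBB[1]000   (s2,1)→(s0,B,-1)
state=s0 head=-3 tape=BBB[B]B000   (s0,B)→(s1,B,+1)
state=s1 head=-2 tape=BBBB[B]000   (s1,B)→(s0,0,-1)
state=s0 head=-3 tape=BBB[B]0000   (s0,B)→(s1,B,+1)
state=s1 head=-2 tape=BBBB[0]000   (s1,0)→(s2,0,-1)
state=s2 head=-3 tape=BBB[B]0000   (s2,B)→(s1,1,+1)
state=s1 head=-2 tape=BBB1[0]000   (s1,0)→(s2,0,-1)
state=s2 head=-3 tape=BBB[1]0000   (s2,1)→(s0,B,-1)
state=s0 head=-4 tape=BB[B]B0000   (s0,B)→(s1,B,+1)
state=s1 head=-3 tape=BBB[B]0000   (s1,B)→(s0,0,-1)
state=s0 head=-4 tape=BB[B]00000   (s0,B)→(s1,B,+1)
state=s1 head=-3 tape=BBB[0]0000   (s1,0)→(s2,0,-1)
state=s2 head=-4 tape=BB[B]00000   (s2,B)→(s1,1,+1)
state=s1 head=-3 tape=BB1[0]0000   (s1,0)→(s2,0,-1)
state=s2 head=-4 tape=BB[1]00000   (s2,1)→(s0,B,-1)
state=s0 head=-5 tape=B[B]B00000   (s0,B)→(s1,B,+1)
state=s1 head=-4 tape=BB[B]00000   (s1,B)→(s0,0,-1)
state=s0 head=-5 tape=B[B]000000   (s0,B)→(s1,B,+1)
state=s1 head=-4 tape=BB[0]00000   (s1,0)→(s2,0,-1)
state=s2 head=-5 tape=B[B]000000   (s2,B)→(s1,1,+1)
state=s1 head=-4 tape=B1[0]00000   (s1,0)→(s2,0,-1)
state=s2 head=-5 tape=B[1]000000   (s2,1)→(s0,B,-1)
state=s0 head=-6 tape=[B]B000000   (s0,B)→(s1,B,+1)
state=s1 head=-5 tape=B[B]000000
After 35 steps: state s1, head at -5, tape 000000.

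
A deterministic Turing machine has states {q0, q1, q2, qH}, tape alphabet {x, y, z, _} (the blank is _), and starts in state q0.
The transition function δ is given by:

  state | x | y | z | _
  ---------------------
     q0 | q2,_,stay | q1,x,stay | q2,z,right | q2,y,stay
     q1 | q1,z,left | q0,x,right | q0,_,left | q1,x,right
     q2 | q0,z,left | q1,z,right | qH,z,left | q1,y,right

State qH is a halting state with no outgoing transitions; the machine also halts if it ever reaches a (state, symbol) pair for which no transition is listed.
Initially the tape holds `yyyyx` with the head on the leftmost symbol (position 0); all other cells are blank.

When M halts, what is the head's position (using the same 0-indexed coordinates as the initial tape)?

0

q0 | _[y]yyyx   read y → write x, move stay, go to q1
q1 | _[x]yyyx   read x → write z, move left, go to q1
q1 | [_]zyyyx   read _ → write x, move right, go to q1
q1 | x[z]yyyx   read z → write _, move left, go to q0
q0 | [x]_yyyx   read x → write _, move stay, go to q2
q2 | [_]_yyyx   read _ → write y, move right, go to q1
q1 | y[_]yyyx   read _ → write x, move right, go to q1
q1 | yx[y]yyx   read y → write x, move right, go to q0
q0 | yxx[y]yx   read y → write x, move stay, go to q1
q1 | yxx[x]yx   read x → write z, move left, go to q1
q1 | yx[x]zyx   read x → write z, move left, go to q1
q1 | y[x]zzyx   read x → write z, move left, go to q1
q1 | [y]zzzyx   read y → write x, move right, go to q0
q0 | x[z]zzyx   read z → write z, move right, go to q2
q2 | xz[z]zyx   read z → write z, move left, go to qH
qH | x[z]zzyx
At halt the head is at cell 0.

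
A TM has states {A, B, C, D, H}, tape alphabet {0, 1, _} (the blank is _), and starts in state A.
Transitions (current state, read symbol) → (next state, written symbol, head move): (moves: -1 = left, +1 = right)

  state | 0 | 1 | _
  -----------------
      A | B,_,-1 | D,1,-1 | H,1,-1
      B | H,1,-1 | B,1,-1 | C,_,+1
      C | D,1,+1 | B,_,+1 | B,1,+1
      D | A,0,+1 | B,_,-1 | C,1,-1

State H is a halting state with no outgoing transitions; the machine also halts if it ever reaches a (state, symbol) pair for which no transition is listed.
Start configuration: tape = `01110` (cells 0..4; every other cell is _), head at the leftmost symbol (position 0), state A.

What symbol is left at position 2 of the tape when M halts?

state=A head=0 tape=_[0]1110   (A,0)→(B,_,-1)
state=B head=-1 tape=[_]_1110   (B,_)→(C,_,+1)
state=C head=0 tape=_[_]1110   (C,_)→(B,1,+1)
state=B head=1 tape=_1[1]110   (B,1)→(B,1,-1)
state=B head=0 tape=_[1]1110   (B,1)→(B,1,-1)
state=B head=-1 tape=[_]11110   (B,_)→(C,_,+1)
state=C head=0 tape=_[1]1110   (C,1)→(B,_,+1)
state=B head=1 tape=__[1]110   (B,1)→(B,1,-1)
state=B head=0 tape=_[_]1110   (B,_)→(C,_,+1)
state=C head=1 tape=__[1]110   (C,1)→(B,_,+1)
state=B head=2 tape=___[1]10   (B,1)→(B,1,-1)
state=B head=1 tape=__[_]110   (B,_)→(C,_,+1)
state=C head=2 tape=___[1]10   (C,1)→(B,_,+1)
state=B head=3 tape=____[1]0   (B,1)→(B,1,-1)
state=B head=2 tape=___[_]10   (B,_)→(C,_,+1)
state=C head=3 tape=____[1]0   (C,1)→(B,_,+1)
state=B head=4 tape=_____[0]   (B,0)→(H,1,-1)
state=H head=3 tape=____[_]1
Cell 2 holds _ when M halts.

_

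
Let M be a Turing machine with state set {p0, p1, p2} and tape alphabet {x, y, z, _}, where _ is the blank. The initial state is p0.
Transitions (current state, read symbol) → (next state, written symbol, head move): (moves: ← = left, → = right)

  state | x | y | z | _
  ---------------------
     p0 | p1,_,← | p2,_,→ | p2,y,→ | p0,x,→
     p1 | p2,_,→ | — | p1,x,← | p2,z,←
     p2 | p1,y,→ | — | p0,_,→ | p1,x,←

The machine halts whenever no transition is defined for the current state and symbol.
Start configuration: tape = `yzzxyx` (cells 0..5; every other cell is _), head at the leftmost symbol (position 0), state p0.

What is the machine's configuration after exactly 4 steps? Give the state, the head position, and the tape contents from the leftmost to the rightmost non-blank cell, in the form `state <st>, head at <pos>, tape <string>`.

state p1, head at 4, tape yyyx

p0 | [y]zzxyx   read y → write _, move →, go to p2
p2 | _[z]zxyx   read z → write _, move →, go to p0
p0 | __[z]xyx   read z → write y, move →, go to p2
p2 | __y[x]yx   read x → write y, move →, go to p1
p1 | __yy[y]x
After 4 steps: state p1, head at 4, tape yyyx.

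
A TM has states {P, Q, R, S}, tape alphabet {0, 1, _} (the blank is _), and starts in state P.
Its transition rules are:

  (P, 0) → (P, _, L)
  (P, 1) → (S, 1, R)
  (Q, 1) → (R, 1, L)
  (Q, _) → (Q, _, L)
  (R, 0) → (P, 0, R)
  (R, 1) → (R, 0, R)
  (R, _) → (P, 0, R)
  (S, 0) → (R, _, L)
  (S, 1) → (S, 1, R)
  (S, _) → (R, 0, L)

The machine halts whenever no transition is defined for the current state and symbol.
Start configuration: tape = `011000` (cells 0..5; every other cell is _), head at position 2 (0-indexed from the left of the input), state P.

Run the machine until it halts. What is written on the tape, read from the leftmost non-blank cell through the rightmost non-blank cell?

000__0

state=P head=2 tape=01[1]000   (P,1)→(S,1,R)
state=S head=3 tape=011[0]00   (S,0)→(R,_,L)
state=R head=2 tape=01[1]_00   (R,1)→(R,0,R)
state=R head=3 tape=010[_]00   (R,_)→(P,0,R)
state=P head=4 tape=0100[0]0   (P,0)→(P,_,L)
state=P head=3 tape=010[0]_0   (P,0)→(P,_,L)
state=P head=2 tape=01[0]__0   (P,0)→(P,_,L)
state=P head=1 tape=0[1]___0   (P,1)→(S,1,R)
state=S head=2 tape=01[_]__0   (S,_)→(R,0,L)
state=R head=1 tape=0[1]0__0   (R,1)→(R,0,R)
state=R head=2 tape=00[0]__0   (R,0)→(P,0,R)
state=P head=3 tape=000[_]_0
The non-blank tape span at halt is 000__0.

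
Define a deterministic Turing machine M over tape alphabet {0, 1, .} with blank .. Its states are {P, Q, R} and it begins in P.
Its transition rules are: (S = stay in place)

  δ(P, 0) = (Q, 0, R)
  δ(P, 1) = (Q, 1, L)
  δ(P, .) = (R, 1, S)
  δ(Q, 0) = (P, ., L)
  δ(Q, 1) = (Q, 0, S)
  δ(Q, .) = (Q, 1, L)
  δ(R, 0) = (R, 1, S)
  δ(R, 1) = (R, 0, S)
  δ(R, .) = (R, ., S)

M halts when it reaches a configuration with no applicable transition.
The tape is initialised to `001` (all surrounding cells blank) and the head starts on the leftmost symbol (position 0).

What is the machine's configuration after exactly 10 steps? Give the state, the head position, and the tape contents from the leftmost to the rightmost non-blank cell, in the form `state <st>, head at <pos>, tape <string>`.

state R, head at -1, tape 1.11

state=P head=0 tape=.[0]01   (P,0)→(Q,0,R)
state=Q head=1 tape=.0[0]1   (Q,0)→(P,.,L)
state=P head=0 tape=.[0].1   (P,0)→(Q,0,R)
state=Q head=1 tape=.0[.]1   (Q,.)→(Q,1,L)
state=Q head=0 tape=.[0]11   (Q,0)→(P,.,L)
state=P head=-1 tape=[.].11   (P,.)→(R,1,S)
state=R head=-1 tape=[1].11   (R,1)→(R,0,S)
state=R head=-1 tape=[0].11   (R,0)→(R,1,S)
state=R head=-1 tape=[1].11   (R,1)→(R,0,S)
state=R head=-1 tape=[0].11   (R,0)→(R,1,S)
state=R head=-1 tape=[1].11
After 10 steps: state R, head at -1, tape 1.11.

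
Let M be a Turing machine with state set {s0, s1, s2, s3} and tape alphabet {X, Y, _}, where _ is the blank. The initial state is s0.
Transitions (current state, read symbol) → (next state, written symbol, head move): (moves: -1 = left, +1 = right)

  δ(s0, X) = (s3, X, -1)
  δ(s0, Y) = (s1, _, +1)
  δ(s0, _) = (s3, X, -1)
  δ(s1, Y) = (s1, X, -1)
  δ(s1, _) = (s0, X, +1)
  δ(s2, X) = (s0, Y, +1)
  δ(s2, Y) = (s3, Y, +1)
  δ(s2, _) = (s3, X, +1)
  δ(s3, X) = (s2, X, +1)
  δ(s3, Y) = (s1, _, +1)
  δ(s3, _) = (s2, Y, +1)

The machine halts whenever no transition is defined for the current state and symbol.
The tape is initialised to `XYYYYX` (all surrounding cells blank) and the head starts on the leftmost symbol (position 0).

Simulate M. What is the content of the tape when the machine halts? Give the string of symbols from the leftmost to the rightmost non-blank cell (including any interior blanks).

s0 | _[X]YYYYX   read X → write X, move -1, go to s3
s3 | [_]XYYYYX   read _ → write Y, move +1, go to s2
s2 | Y[X]YYYYX   read X → write Y, move +1, go to s0
s0 | YY[Y]YYYX   read Y → write _, move +1, go to s1
s1 | YY_[Y]YYX   read Y → write X, move -1, go to s1
s1 | YY[_]XYYX   read _ → write X, move +1, go to s0
s0 | YYX[X]YYX   read X → write X, move -1, go to s3
s3 | YY[X]XYYX   read X → write X, move +1, go to s2
s2 | YYX[X]YYX   read X → write Y, move +1, go to s0
s0 | YYXY[Y]YX   read Y → write _, move +1, go to s1
s1 | YYXY_[Y]X   read Y → write X, move -1, go to s1
s1 | YYXY[_]XX   read _ → write X, move +1, go to s0
s0 | YYXYX[X]X   read X → write X, move -1, go to s3
s3 | YYXY[X]XX   read X → write X, move +1, go to s2
s2 | YYXYX[X]X   read X → write Y, move +1, go to s0
s0 | YYXYXY[X]   read X → write X, move -1, go to s3
s3 | YYXYX[Y]X   read Y → write _, move +1, go to s1
s1 | YYXYX_[X]
The non-blank tape span at halt is YYXYX_X.

YYXYX_X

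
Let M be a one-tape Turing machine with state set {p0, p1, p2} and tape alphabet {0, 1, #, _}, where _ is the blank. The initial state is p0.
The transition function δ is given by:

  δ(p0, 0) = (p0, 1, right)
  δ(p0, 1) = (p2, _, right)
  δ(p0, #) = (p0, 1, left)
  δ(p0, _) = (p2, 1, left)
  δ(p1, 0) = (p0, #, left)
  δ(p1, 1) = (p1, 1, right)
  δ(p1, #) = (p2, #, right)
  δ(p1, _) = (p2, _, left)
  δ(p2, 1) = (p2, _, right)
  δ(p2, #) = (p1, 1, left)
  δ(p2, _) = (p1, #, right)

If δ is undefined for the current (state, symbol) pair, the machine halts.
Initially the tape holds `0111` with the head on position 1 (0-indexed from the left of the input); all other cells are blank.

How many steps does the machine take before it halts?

11

state=p0 head=1 tape=0[1]11__   (p0,1)→(p2,_,right)
state=p2 head=2 tape=0_[1]1__   (p2,1)→(p2,_,right)
state=p2 head=3 tape=0__[1]__   (p2,1)→(p2,_,right)
state=p2 head=4 tape=0___[_]_   (p2,_)→(p1,#,right)
state=p1 head=5 tape=0___#[_]   (p1,_)→(p2,_,left)
state=p2 head=4 tape=0___[#]_   (p2,#)→(p1,1,left)
state=p1 head=3 tape=0__[_]1_   (p1,_)→(p2,_,left)
state=p2 head=2 tape=0_[_]_1_   (p2,_)→(p1,#,right)
state=p1 head=3 tape=0_#[_]1_   (p1,_)→(p2,_,left)
state=p2 head=2 tape=0_[#]_1_   (p2,#)→(p1,1,left)
state=p1 head=1 tape=0[_]1_1_   (p1,_)→(p2,_,left)
state=p2 head=0 tape=[0]_1_1_
M halts after 11 transitions.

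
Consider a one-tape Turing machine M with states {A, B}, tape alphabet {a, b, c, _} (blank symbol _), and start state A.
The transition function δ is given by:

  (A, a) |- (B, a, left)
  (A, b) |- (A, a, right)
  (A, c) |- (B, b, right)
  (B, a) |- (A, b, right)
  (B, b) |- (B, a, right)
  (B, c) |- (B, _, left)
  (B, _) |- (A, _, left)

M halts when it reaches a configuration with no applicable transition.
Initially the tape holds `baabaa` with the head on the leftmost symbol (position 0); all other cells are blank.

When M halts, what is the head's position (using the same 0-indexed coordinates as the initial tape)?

state=A head=0 tape=[b]aabaa_   (A,b)→(A,a,right)
state=A head=1 tape=a[a]abaa_   (A,a)→(B,a,left)
state=B head=0 tape=[a]aabaa_   (B,a)→(A,b,right)
state=A head=1 tape=b[a]abaa_   (A,a)→(B,a,left)
state=B head=0 tape=[b]aabaa_   (B,b)→(B,a,right)
state=B head=1 tape=a[a]abaa_   (B,a)→(A,b,right)
state=A head=2 tape=ab[a]baa_   (A,a)→(B,a,left)
state=B head=1 tape=a[b]abaa_   (B,b)→(B,a,right)
state=B head=2 tape=aa[a]baa_   (B,a)→(A,b,right)
state=A head=3 tape=aab[b]aa_   (A,b)→(A,a,right)
state=A head=4 tape=aaba[a]a_   (A,a)→(B,a,left)
state=B head=3 tape=aab[a]aa_   (B,a)→(A,b,right)
state=A head=4 tape=aabb[a]a_   (A,a)→(B,a,left)
state=B head=3 tape=aab[b]aa_   (B,b)→(B,a,right)
state=B head=4 tape=aaba[a]a_   (B,a)→(A,b,right)
state=A head=5 tape=aabab[a]_   (A,a)→(B,a,left)
state=B head=4 tape=aaba[b]a_   (B,b)→(B,a,right)
state=B head=5 tape=aabaa[a]_   (B,a)→(A,b,right)
state=A head=6 tape=aabaab[_]
At halt the head is at cell 6.

6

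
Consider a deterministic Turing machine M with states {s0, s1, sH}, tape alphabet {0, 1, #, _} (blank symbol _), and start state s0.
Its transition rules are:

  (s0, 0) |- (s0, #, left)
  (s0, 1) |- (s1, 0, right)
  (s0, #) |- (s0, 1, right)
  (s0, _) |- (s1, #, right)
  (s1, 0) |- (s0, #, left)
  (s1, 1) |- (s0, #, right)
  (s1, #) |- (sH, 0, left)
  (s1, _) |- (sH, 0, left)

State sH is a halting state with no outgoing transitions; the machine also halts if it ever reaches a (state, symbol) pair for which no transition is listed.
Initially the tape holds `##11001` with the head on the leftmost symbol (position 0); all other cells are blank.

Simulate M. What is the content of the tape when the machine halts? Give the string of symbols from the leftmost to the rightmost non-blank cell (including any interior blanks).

1101001

state=s0 head=0 tape=[#]#11001   (s0,#)→(s0,1,right)
state=s0 head=1 tape=1[#]11001   (s0,#)→(s0,1,right)
state=s0 head=2 tape=11[1]1001   (s0,1)→(s1,0,right)
state=s1 head=3 tape=110[1]001   (s1,1)→(s0,#,right)
state=s0 head=4 tape=110#[0]01   (s0,0)→(s0,#,left)
state=s0 head=3 tape=110[#]#01   (s0,#)→(s0,1,right)
state=s0 head=4 tape=1101[#]01   (s0,#)→(s0,1,right)
state=s0 head=5 tape=11011[0]1   (s0,0)→(s0,#,left)
state=s0 head=4 tape=1101[1]#1   (s0,1)→(s1,0,right)
state=s1 head=5 tape=11010[#]1   (s1,#)→(sH,0,left)
state=sH head=4 tape=1101[0]01
The non-blank tape span at halt is 1101001.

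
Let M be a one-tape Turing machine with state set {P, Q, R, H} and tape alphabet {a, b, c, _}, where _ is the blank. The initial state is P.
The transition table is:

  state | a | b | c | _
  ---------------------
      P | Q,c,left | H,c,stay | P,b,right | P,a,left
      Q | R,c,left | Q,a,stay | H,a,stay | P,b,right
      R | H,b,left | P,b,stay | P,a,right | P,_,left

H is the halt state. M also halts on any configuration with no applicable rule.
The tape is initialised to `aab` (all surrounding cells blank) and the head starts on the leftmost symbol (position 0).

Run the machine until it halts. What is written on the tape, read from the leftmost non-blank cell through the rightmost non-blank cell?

cccb

state=P head=0 tape=_[a]ab   (P,a)→(Q,c,left)
state=Q head=-1 tape=[_]cab   (Q,_)→(P,b,right)
state=P head=0 tape=b[c]ab   (P,c)→(P,b,right)
state=P head=1 tape=bb[a]b   (P,a)→(Q,c,left)
state=Q head=0 tape=b[b]cb   (Q,b)→(Q,a,stay)
state=Q head=0 tape=b[a]cb   (Q,a)→(R,c,left)
state=R head=-1 tape=[b]ccb   (R,b)→(P,b,stay)
state=P head=-1 tape=[b]ccb   (P,b)→(H,c,stay)
state=H head=-1 tape=[c]ccb
The non-blank tape span at halt is cccb.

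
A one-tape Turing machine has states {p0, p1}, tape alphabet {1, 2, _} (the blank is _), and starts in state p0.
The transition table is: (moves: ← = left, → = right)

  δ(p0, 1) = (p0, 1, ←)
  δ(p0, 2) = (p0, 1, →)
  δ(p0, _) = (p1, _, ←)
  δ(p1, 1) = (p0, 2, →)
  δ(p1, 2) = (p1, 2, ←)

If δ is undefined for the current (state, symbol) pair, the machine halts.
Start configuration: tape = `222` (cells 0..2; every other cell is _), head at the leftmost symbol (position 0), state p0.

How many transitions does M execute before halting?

p0 | _[2]22_   read 2 → write 1, move →, go to p0
p0 | _1[2]2_   read 2 → write 1, move →, go to p0
p0 | _11[2]_   read 2 → write 1, move →, go to p0
p0 | _111[_]   read _ → write _, move ←, go to p1
p1 | _11[1]_   read 1 → write 2, move →, go to p0
p0 | _112[_]   read _ → write _, move ←, go to p1
p1 | _11[2]_   read 2 → write 2, move ←, go to p1
p1 | _1[1]2_   read 1 → write 2, move →, go to p0
p0 | _12[2]_   read 2 → write 1, move →, go to p0
p0 | _121[_]   read _ → write _, move ←, go to p1
p1 | _12[1]_   read 1 → write 2, move →, go to p0
p0 | _122[_]   read _ → write _, move ←, go to p1
p1 | _12[2]_   read 2 → write 2, move ←, go to p1
p1 | _1[2]2_   read 2 → write 2, move ←, go to p1
p1 | _[1]22_   read 1 → write 2, move →, go to p0
p0 | _2[2]2_   read 2 → write 1, move →, go to p0
p0 | _21[2]_   read 2 → write 1, move →, go to p0
p0 | _211[_]   read _ → write _, move ←, go to p1
p1 | _21[1]_   read 1 → write 2, move →, go to p0
p0 | _212[_]   read _ → write _, move ←, go to p1
p1 | _21[2]_   read 2 → write 2, move ←, go to p1
p1 | _2[1]2_   read 1 → write 2, move →, go to p0
p0 | _22[2]_   read 2 → write 1, move →, go to p0
p0 | _221[_]   read _ → write _, move ←, go to p1
p1 | _22[1]_   read 1 → write 2, move →, go to p0
p0 | _222[_]   read _ → write _, move ←, go to p1
p1 | _22[2]_   read 2 → write 2, move ←, go to p1
p1 | _2[2]2_   read 2 → write 2, move ←, go to p1
p1 | _[2]22_   read 2 → write 2, move ←, go to p1
p1 | [_]222_
M halts after 29 transitions.

29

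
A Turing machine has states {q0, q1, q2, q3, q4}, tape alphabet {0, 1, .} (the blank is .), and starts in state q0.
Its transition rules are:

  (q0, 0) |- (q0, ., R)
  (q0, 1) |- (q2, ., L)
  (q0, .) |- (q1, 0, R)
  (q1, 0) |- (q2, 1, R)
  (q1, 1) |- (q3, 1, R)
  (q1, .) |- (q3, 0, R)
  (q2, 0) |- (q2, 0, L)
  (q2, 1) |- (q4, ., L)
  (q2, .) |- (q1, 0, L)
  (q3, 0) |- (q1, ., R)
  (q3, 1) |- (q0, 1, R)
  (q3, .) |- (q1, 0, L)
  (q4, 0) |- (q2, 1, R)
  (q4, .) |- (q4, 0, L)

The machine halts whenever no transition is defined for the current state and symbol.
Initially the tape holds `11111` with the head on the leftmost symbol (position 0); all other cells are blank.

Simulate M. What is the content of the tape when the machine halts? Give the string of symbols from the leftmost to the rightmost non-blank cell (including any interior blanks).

q0 | ..[1]1111.   read 1 → write ., move L, go to q2
q2 | .[.].1111.   read . → write 0, move L, go to q1
q1 | [.]0.1111.   read . → write 0, move R, go to q3
q3 | 0[0].1111.   read 0 → write ., move R, go to q1
q1 | 0.[.]1111.   read . → write 0, move R, go to q3
q3 | 0.0[1]111.   read 1 → write 1, move R, go to q0
q0 | 0.01[1]11.   read 1 → write ., move L, go to q2
q2 | 0.0[1].11.   read 1 → write ., move L, go to q4
q4 | 0.[0]..11.   read 0 → write 1, move R, go to q2
q2 | 0.1[.].11.   read . → write 0, move L, go to q1
q1 | 0.[1]0.11.   read 1 → write 1, move R, go to q3
q3 | 0.1[0].11.   read 0 → write ., move R, go to q1
q1 | 0.1.[.]11.   read . → write 0, move R, go to q3
q3 | 0.1.0[1]1.   read 1 → write 1, move R, go to q0
q0 | 0.1.01[1].   read 1 → write ., move L, go to q2
q2 | 0.1.0[1]..   read 1 → write ., move L, go to q4
q4 | 0.1.[0]...   read 0 → write 1, move R, go to q2
q2 | 0.1.1[.]..   read . → write 0, move L, go to q1
q1 | 0.1.[1]0..   read 1 → write 1, move R, go to q3
q3 | 0.1.1[0]..   read 0 → write ., move R, go to q1
q1 | 0.1.1.[.].   read . → write 0, move R, go to q3
q3 | 0.1.1.0[.]   read . → write 0, move L, go to q1
q1 | 0.1.1.[0]0   read 0 → write 1, move R, go to q2
q2 | 0.1.1.1[0]   read 0 → write 0, move L, go to q2
q2 | 0.1.1.[1]0   read 1 → write ., move L, go to q4
q4 | 0.1.1[.].0   read . → write 0, move L, go to q4
q4 | 0.1.[1]0.0
The non-blank tape span at halt is 0.1.10.0.

0.1.10.0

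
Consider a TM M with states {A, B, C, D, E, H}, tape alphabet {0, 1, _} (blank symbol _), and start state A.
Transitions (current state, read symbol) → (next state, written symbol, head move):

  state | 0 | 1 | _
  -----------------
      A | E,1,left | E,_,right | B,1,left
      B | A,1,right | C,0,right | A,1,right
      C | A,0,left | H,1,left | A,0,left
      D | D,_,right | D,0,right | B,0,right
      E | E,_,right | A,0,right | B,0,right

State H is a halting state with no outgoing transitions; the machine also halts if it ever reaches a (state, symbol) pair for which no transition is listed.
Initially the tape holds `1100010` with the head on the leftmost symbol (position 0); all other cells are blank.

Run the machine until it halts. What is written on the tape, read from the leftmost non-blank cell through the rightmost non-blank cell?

state=A head=0 tape=[1]100010___   (A,1)→(E,_,right)
state=E head=1 tape=_[1]00010___   (E,1)→(A,0,right)
state=A head=2 tape=_0[0]0010___   (A,0)→(E,1,left)
state=E head=1 tape=_[0]10010___   (E,0)→(E,_,right)
state=E head=2 tape=__[1]0010___   (E,1)→(A,0,right)
state=A head=3 tape=__0[0]010___   (A,0)→(E,1,left)
state=E head=2 tape=__[0]1010___   (E,0)→(E,_,right)
state=E head=3 tape=___[1]010___   (E,1)→(A,0,right)
state=A head=4 tape=___0[0]10___   (A,0)→(E,1,left)
state=E head=3 tape=___[0]110___   (E,0)→(E,_,right)
state=E head=4 tape=____[1]10___   (E,1)→(A,0,right)
state=A head=5 tape=____0[1]0___   (A,1)→(E,_,right)
state=E head=6 tape=____0_[0]___   (E,0)→(E,_,right)
state=E head=7 tape=____0__[_]__   (E,_)→(B,0,right)
state=B head=8 tape=____0__0[_]_   (B,_)→(A,1,right)
state=A head=9 tape=____0__01[_]   (A,_)→(B,1,left)
state=B head=8 tape=____0__0[1]1   (B,1)→(C,0,right)
state=C head=9 tape=____0__00[1]   (C,1)→(H,1,left)
state=H head=8 tape=____0__0[0]1
The non-blank tape span at halt is 0__001.

0__001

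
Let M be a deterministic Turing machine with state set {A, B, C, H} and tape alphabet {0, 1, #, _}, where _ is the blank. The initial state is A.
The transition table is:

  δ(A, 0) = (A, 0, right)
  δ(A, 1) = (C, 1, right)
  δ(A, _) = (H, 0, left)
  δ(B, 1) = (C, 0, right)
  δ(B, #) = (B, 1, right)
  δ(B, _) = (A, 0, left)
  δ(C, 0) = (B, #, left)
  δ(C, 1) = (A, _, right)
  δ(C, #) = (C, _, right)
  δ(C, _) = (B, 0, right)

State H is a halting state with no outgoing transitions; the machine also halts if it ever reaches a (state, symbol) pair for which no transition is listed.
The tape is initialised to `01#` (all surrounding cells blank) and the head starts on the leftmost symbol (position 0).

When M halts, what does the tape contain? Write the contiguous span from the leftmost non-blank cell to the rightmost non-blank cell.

state=A head=0 tape=[0]1#___   (A,0)→(A,0,right)
state=A head=1 tape=0[1]#___   (A,1)→(C,1,right)
state=C head=2 tape=01[#]___   (C,#)→(C,_,right)
state=C head=3 tape=01_[_]__   (C,_)→(B,0,right)
state=B head=4 tape=01_0[_]_   (B,_)→(A,0,left)
state=A head=3 tape=01_[0]0_   (A,0)→(A,0,right)
state=A head=4 tape=01_0[0]_   (A,0)→(A,0,right)
state=A head=5 tape=01_00[_]   (A,_)→(H,0,left)
state=H head=4 tape=01_0[0]0
The non-blank tape span at halt is 01_000.

01_000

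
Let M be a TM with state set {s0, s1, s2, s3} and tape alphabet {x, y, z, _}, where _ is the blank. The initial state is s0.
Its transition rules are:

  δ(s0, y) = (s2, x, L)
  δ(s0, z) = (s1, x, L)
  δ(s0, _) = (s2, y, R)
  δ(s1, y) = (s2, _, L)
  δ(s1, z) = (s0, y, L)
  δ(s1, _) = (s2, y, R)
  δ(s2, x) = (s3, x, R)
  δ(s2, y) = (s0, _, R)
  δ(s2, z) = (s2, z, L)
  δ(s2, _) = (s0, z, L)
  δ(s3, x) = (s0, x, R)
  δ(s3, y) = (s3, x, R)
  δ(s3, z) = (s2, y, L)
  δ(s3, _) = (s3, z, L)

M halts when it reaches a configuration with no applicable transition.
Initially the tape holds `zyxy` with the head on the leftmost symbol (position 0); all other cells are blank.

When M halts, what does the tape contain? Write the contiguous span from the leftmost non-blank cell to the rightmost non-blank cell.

yxxxxxx

state=s0 head=0 tape=_[z]yxy__   (s0,z)→(s1,x,L)
state=s1 head=-1 tape=[_]xyxy__   (s1,_)→(s2,y,R)
state=s2 head=0 tape=y[x]yxy__   (s2,x)→(s3,x,R)
state=s3 head=1 tape=yx[y]xy__   (s3,y)→(s3,x,R)
state=s3 head=2 tape=yxx[x]y__   (s3,x)→(s0,x,R)
state=s0 head=3 tape=yxxx[y]__   (s0,y)→(s2,x,L)
state=s2 head=2 tape=yxx[x]x__   (s2,x)→(s3,x,R)
state=s3 head=3 tape=yxxx[x]__   (s3,x)→(s0,x,R)
state=s0 head=4 tape=yxxxx[_]_   (s0,_)→(s2,y,R)
state=s2 head=5 tape=yxxxxy[_]   (s2,_)→(s0,z,L)
state=s0 head=4 tape=yxxxx[y]z   (s0,y)→(s2,x,L)
state=s2 head=3 tape=yxxx[x]xz   (s2,x)→(s3,x,R)
state=s3 head=4 tape=yxxxx[x]z   (s3,x)→(s0,x,R)
state=s0 head=5 tape=yxxxxx[z]   (s0,z)→(s1,x,L)
state=s1 head=4 tape=yxxxx[x]x
The non-blank tape span at halt is yxxxxxx.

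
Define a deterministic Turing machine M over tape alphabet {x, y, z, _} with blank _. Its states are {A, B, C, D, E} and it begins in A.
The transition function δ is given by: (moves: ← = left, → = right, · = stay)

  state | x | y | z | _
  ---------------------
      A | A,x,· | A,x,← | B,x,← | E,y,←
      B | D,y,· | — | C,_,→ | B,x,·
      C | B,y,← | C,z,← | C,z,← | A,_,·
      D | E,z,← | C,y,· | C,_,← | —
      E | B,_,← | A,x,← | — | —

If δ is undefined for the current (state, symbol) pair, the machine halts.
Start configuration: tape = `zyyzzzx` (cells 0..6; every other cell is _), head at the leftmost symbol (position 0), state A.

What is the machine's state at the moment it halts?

E

A | ___[z]yyzzzx   read z → write x, move ←, go to B
B | __[_]xyyzzzx   read _ → write x, move ·, go to B
B | __[x]xyyzzzx   read x → write y, move ·, go to D
D | __[y]xyyzzzx   read y → write y, move ·, go to C
C | __[y]xyyzzzx   read y → write z, move ←, go to C
C | _[_]zxyyzzzx   read _ → write _, move ·, go to A
A | _[_]zxyyzzzx   read _ → write y, move ←, go to E
E | [_]yzxyyzzzx
No transition is defined for (E, _); M halts in state E.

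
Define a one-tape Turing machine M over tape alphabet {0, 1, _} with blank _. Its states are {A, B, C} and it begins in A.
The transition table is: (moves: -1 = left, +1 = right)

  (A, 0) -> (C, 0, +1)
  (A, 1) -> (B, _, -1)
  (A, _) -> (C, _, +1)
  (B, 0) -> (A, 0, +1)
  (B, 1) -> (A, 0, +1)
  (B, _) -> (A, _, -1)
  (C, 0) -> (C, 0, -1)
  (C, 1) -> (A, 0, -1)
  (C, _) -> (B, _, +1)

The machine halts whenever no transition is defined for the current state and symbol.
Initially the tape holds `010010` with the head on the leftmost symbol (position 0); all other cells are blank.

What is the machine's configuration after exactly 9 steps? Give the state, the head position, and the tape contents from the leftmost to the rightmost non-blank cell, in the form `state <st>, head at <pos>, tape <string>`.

state C, head at 1, tape 000010

A | _[0]10010   read 0 → write 0, move +1, go to C
C | _0[1]0010   read 1 → write 0, move -1, go to A
A | _[0]00010   read 0 → write 0, move +1, go to C
C | _0[0]0010   read 0 → write 0, move -1, go to C
C | _[0]00010   read 0 → write 0, move -1, go to C
C | [_]000010   read _ → write _, move +1, go to B
B | _[0]00010   read 0 → write 0, move +1, go to A
A | _0[0]0010   read 0 → write 0, move +1, go to C
C | _00[0]010   read 0 → write 0, move -1, go to C
C | _0[0]0010
After 9 steps: state C, head at 1, tape 000010.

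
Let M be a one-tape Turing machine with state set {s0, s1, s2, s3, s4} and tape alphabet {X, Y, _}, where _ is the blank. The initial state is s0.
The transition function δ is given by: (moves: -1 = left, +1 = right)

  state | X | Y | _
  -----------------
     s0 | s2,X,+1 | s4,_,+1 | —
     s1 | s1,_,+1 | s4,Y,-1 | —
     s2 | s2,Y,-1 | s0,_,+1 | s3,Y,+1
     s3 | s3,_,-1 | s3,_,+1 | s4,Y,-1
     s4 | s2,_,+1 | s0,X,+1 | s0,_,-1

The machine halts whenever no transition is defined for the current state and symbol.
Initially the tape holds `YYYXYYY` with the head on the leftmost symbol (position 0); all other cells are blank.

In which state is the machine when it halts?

s0 | [Y]YYXYYY_   read Y → write _, move +1, go to s4
s4 | _[Y]YXYYY_   read Y → write X, move +1, go to s0
s0 | _X[Y]XYYY_   read Y → write _, move +1, go to s4
s4 | _X_[X]YYY_   read X → write _, move +1, go to s2
s2 | _X__[Y]YY_   read Y → write _, move +1, go to s0
s0 | _X___[Y]Y_   read Y → write _, move +1, go to s4
s4 | _X____[Y]_   read Y → write X, move +1, go to s0
s0 | _X____X[_]
No transition is defined for (s0, _); M halts in state s0.

s0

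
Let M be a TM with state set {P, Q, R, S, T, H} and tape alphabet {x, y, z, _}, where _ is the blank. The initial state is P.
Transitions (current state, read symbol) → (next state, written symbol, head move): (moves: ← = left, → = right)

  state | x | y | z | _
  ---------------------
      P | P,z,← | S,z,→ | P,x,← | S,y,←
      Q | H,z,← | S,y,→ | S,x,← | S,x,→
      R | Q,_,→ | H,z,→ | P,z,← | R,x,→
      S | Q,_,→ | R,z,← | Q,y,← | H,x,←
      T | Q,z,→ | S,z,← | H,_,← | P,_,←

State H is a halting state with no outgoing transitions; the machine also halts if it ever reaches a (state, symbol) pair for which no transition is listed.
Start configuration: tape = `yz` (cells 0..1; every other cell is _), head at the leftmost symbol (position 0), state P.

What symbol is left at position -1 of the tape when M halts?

state=P head=0 tape=__[y]z   (P,y)→(S,z,→)
state=S head=1 tape=__z[z]   (S,z)→(Q,y,←)
state=Q head=0 tape=__[z]y   (Q,z)→(S,x,←)
state=S head=-1 tape=_[_]xy   (S,_)→(H,x,←)
state=H head=-2 tape=[_]xxy
Cell -1 holds x when M halts.

x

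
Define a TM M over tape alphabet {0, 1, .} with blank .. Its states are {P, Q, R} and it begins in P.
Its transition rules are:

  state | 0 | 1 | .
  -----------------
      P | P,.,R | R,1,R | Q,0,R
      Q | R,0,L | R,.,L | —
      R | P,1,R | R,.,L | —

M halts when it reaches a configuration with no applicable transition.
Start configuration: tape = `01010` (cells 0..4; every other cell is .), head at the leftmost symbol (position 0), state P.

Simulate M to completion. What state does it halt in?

Q

state=P head=0 tape=[0]1010..   (P,0)→(P,.,R)
state=P head=1 tape=.[1]010..   (P,1)→(R,1,R)
state=R head=2 tape=.1[0]10..   (R,0)→(P,1,R)
state=P head=3 tape=.11[1]0..   (P,1)→(R,1,R)
state=R head=4 tape=.111[0]..   (R,0)→(P,1,R)
state=P head=5 tape=.1111[.].   (P,.)→(Q,0,R)
state=Q head=6 tape=.11110[.]
No transition is defined for (Q, .); M halts in state Q.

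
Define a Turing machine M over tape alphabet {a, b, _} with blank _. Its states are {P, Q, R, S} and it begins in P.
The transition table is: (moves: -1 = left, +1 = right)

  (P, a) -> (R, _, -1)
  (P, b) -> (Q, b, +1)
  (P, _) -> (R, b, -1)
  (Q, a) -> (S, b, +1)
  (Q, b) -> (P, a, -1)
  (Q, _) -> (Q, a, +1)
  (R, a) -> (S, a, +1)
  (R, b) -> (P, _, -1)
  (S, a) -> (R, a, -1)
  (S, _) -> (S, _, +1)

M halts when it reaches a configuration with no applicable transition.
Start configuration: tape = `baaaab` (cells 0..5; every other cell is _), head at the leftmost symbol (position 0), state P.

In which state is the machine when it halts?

R

state=P head=0 tape=__[b]aaaab   (P,b)→(Q,b,+1)
state=Q head=1 tape=__b[a]aaab   (Q,a)→(S,b,+1)
state=S head=2 tape=__bb[a]aab   (S,a)→(R,a,-1)
state=R head=1 tape=__b[b]aaab   (R,b)→(P,_,-1)
state=P head=0 tape=__[b]_aaab   (P,b)→(Q,b,+1)
state=Q head=1 tape=__b[_]aaab   (Q,_)→(Q,a,+1)
state=Q head=2 tape=__ba[a]aab   (Q,a)→(S,b,+1)
state=S head=3 tape=__bab[a]ab   (S,a)→(R,a,-1)
state=R head=2 tape=__ba[b]aab   (R,b)→(P,_,-1)
state=P head=1 tape=__b[a]_aab   (P,a)→(R,_,-1)
state=R head=0 tape=__[b]__aab   (R,b)→(P,_,-1)
state=P head=-1 tape=_[_]___aab   (P,_)→(R,b,-1)
state=R head=-2 tape=[_]b___aab
No transition is defined for (R, _); M halts in state R.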